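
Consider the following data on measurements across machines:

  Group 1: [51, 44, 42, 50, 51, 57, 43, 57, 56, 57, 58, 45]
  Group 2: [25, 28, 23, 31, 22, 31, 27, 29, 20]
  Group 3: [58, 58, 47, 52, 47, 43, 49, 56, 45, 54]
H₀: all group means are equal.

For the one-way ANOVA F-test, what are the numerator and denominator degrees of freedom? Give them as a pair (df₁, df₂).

degrees of freedom = [2, 28]

k = 3 groups, N = 31 total
df = (k−1, N−k) = (3−1, 31−3) = (2, 28)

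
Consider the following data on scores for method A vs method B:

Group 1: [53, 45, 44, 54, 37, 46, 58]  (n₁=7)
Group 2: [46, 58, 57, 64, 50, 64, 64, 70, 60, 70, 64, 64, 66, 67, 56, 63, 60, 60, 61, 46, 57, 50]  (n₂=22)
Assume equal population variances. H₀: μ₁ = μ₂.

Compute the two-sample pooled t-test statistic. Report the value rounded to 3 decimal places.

test statistic = -3.870

x̄₁=48.143, s₁=7.198, n₁=7
x̄₂=59.864, s₂=6.916, n₂=22
s_p² = [6·7.198² + 21·6.916²]/27 = 48.7203
SE = √(s_p²·(1/7+1/22)) = 3.0290
t = (48.143−59.864)/3.0290 = -3.8696
df = 27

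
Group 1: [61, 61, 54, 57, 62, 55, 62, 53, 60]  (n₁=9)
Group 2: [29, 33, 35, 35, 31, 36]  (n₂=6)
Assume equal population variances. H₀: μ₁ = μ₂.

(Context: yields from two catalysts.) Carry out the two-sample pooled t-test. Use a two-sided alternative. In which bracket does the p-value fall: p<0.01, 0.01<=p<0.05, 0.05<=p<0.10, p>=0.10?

x̄₁=58.333, s₁=3.606, n₁=9
x̄₂=33.167, s₂=2.714, n₂=6
s_p² = [8·3.606² + 5·2.714²]/13 = 10.8333
SE = √(s_p²·(1/9+1/6)) = 1.7347
t = (58.333−33.167)/1.7347 = 14.5076
df = 13
p-value (two-sided) = 0.00000
→ bracket: p<0.01

p-value bracket: p<0.01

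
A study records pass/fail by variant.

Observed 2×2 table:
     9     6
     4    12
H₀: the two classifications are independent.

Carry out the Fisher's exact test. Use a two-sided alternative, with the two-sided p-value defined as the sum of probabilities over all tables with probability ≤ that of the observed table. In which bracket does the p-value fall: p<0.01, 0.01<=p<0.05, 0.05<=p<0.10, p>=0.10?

p-value bracket: 0.05<=p<0.10

Margins: r₁=15, r₂=16, c₁=13, c₂=18, n=31
p_obs = C(15,9)·C(16,4)/C(31,13); sum pmf over tables with pmf ≤ p_obs
p-value (two-sided) = 0.07317
→ bracket: 0.05<=p<0.10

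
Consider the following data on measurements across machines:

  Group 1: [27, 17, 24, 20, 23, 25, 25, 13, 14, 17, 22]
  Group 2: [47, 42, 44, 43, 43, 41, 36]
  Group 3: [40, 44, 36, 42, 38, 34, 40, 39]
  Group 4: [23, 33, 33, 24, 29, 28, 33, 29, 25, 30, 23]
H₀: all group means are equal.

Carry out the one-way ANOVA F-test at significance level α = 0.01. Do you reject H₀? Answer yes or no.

reject H₀: yes

Group means [20.64, 42.29, 39.12, 28.18], grand mean 30.973
SSB = Σnᵢ(x̄ᵢ−x̄)² = 2688.488; SSW = ΣΣ(x−x̄ᵢ)² = 520.485
MSB = 2688.488/3 = 896.1625; MSW = 520.485/33 = 15.7723
F = MSB/MSW = 56.8188
df = (3, 33)
p-value (upper-tail) = 0.00000
At α=0.01: p < α → reject H₀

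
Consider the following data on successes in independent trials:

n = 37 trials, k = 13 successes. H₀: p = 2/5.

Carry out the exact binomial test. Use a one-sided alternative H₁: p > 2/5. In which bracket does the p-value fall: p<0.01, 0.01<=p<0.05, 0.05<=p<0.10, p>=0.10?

Exact binomial: n=37, k=13, p₀=2/5=0.4000
P(X≥13) from Σ C(n,i)·p₀^i·(1−p₀)^(n−i)
p-value (one-sided, H₁ greater) = 0.77829
→ bracket: p>=0.10

p-value bracket: p>=0.10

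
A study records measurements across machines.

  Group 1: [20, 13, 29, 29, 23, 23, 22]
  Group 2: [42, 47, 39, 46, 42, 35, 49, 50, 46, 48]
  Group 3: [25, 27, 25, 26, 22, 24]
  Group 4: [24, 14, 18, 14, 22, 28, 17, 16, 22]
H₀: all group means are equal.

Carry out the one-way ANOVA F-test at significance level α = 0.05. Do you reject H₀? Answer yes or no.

Group means [22.71, 44.40, 24.83, 19.44], grand mean 28.969
SSB = Σnᵢ(x̄ᵢ−x̄)² = 3574.085; SSW = ΣΣ(x−x̄ᵢ)² = 588.884
MSB = 3574.085/3 = 1191.3615; MSW = 588.884/28 = 21.0316
F = MSB/MSW = 56.6463
df = (3, 28)
p-value (upper-tail) = 0.00000
At α=0.05: p < α → reject H₀

reject H₀: yes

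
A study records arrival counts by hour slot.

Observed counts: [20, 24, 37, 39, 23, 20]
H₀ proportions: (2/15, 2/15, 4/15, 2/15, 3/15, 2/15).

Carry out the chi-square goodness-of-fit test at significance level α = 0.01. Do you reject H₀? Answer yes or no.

n = 163; E_i = n·p_i = [21.73, 21.73, 43.47, 21.73, 32.60, 21.73]
χ² = (20−21.73)²/21.73 + (24−21.73)²/21.73 + (37−43.47)²/43.47 + (39−21.73)²/21.73 + (23−32.60)²/32.60 + (20−21.73)²/21.73 = 18.0199
df = 5
p-value (upper-tail) = 0.00292
At α=0.01: p < α → reject H₀

reject H₀: yes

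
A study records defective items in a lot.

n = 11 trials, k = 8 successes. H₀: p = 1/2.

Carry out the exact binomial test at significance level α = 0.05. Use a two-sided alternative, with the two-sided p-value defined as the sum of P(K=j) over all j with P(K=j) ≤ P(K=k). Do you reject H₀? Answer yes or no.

reject H₀: no

Exact binomial: n=11, k=8, p₀=1/2=0.5000
P(X=j) = C(n,j)·p₀^j·(1−p₀)^(n−j); p = Σ P(X=j) over j with P(X=j) ≤ P(X=8)
p-value (two-sided) = 0.22656
At α=0.05: p ≥ α → fail to reject H₀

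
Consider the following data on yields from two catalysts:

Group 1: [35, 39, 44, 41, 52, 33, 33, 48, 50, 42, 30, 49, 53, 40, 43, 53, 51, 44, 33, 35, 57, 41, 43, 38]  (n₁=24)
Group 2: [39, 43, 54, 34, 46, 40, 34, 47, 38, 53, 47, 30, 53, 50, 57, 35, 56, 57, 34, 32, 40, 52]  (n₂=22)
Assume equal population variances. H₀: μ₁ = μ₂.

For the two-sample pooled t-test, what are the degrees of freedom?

degrees of freedom = 44

df = n₁ + n₂ − 2 = 24 + 22 − 2 = 44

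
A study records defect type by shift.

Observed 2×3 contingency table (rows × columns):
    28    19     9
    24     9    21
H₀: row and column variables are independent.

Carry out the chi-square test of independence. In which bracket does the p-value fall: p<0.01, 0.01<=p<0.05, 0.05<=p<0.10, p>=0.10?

Row totals [56, 54], col totals [52, 28, 30], n=110
χ² = (28−26.47)²/26.47 + (19−14.25)²/14.25 + (9−15.27)²/15.27 + (24−25.53)²/25.53 + (9−13.75)²/13.75 + (21−14.73)²/14.73 = 8.6456
df = 2
p-value (upper-tail) = 0.01326
→ bracket: 0.01<=p<0.05

p-value bracket: 0.01<=p<0.05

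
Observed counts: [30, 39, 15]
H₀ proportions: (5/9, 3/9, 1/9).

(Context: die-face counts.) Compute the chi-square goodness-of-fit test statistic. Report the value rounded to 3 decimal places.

test statistic = 13.714

n = 84; E_i = n·p_i = [46.67, 28.00, 9.33]
χ² = (30−46.67)²/46.67 + (39−28.00)²/28.00 + (15−9.33)²/9.33 = 13.7143
df = 2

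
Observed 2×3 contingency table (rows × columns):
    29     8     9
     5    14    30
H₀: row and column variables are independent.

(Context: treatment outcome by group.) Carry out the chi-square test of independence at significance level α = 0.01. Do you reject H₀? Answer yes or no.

Row totals [46, 49], col totals [34, 22, 39], n=95
χ² = (29−16.46)²/16.46 + (8−10.65)²/10.65 + (9−18.88)²/18.88 + (5−17.54)²/17.54 + (14−11.35)²/11.35 + (30−20.12)²/20.12 = 29.8202
df = 2
p-value (upper-tail) = 0.00000
At α=0.01: p < α → reject H₀

reject H₀: yes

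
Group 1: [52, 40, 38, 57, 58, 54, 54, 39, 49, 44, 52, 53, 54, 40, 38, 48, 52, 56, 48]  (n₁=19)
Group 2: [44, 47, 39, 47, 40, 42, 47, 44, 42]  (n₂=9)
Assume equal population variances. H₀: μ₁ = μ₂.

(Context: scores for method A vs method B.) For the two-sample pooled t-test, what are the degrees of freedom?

df = n₁ + n₂ − 2 = 19 + 9 − 2 = 26

degrees of freedom = 26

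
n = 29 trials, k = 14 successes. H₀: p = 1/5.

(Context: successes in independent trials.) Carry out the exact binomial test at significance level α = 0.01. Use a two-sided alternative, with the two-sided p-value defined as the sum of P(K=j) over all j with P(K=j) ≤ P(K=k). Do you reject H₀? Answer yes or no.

reject H₀: yes

Exact binomial: n=29, k=14, p₀=1/5=0.2000
P(X=j) = C(n,j)·p₀^j·(1−p₀)^(n−j); p = Σ P(X=j) over j with P(X=j) ≤ P(X=14)
p-value (two-sided) = 0.00059
At α=0.01: p < α → reject H₀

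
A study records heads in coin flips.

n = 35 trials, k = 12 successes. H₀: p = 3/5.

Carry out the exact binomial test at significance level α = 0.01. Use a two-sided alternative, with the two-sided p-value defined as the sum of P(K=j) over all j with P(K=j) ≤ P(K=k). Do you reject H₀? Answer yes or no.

Exact binomial: n=35, k=12, p₀=3/5=0.6000
P(X=j) = C(n,j)·p₀^j·(1−p₀)^(n−j); p = Σ P(X=j) over j with P(X=j) ≤ P(X=12)
p-value (two-sided) = 0.00282
At α=0.01: p < α → reject H₀

reject H₀: yes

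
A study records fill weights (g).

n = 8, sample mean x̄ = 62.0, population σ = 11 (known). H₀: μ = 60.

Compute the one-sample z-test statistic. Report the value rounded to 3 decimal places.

SE = σ/√n = 11/√8 = 3.8891
z = (x̄−μ₀)/SE = (62.0−60)/3.8891 = 0.5143

test statistic = 0.514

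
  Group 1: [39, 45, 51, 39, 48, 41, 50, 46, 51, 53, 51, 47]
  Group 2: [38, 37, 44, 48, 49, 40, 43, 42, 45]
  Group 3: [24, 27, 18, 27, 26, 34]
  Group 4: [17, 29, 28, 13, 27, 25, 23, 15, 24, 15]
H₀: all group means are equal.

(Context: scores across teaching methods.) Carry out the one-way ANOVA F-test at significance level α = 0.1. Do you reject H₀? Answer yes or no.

Group means [46.75, 42.89, 26.00, 21.60], grand mean 35.649
SSB = Σnᵢ(x̄ᵢ−x̄)² = 4482.894; SSW = ΣΣ(x−x̄ᵢ)² = 859.539
MSB = 4482.894/3 = 1494.2978; MSW = 859.539/33 = 26.0466
F = MSB/MSW = 57.3701
df = (3, 33)
p-value (upper-tail) = 0.00000
At α=0.1: p < α → reject H₀

reject H₀: yes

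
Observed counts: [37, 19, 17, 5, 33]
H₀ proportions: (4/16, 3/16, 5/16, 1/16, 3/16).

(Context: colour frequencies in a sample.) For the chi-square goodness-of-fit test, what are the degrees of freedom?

df = k − 1 = 5 − 1 = 4

degrees of freedom = 4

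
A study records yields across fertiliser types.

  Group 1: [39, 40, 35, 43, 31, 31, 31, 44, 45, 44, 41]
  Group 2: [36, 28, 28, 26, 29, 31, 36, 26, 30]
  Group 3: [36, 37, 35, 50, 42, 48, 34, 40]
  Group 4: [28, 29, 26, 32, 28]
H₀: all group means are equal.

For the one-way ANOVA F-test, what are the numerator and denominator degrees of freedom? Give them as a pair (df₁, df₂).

degrees of freedom = [3, 29]

k = 4 groups, N = 33 total
df = (k−1, N−k) = (4−1, 33−4) = (3, 29)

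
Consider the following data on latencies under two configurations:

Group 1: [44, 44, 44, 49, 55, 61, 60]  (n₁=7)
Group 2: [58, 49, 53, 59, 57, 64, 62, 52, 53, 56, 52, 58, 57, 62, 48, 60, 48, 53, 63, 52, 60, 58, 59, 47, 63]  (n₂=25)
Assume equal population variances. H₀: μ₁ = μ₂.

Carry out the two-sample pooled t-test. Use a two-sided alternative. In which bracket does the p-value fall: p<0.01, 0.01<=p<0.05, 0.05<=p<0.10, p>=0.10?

x̄₁=51.000, s₁=7.616, n₁=7
x̄₂=56.120, s₂=5.126, n₂=25
s_p² = [6·7.616² + 24·5.126²]/30 = 32.6213
SE = √(s_p²·(1/7+1/25)) = 2.4423
t = (51.000−56.120)/2.4423 = -2.0963
df = 30
p-value (two-sided) = 0.04459
→ bracket: 0.01<=p<0.05

p-value bracket: 0.01<=p<0.05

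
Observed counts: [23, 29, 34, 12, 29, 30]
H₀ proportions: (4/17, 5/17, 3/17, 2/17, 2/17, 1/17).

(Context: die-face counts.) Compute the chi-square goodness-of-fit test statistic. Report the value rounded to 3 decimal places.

n = 157; E_i = n·p_i = [36.94, 46.18, 27.71, 18.47, 18.47, 9.24]
χ² = (23−36.94)²/36.94 + (29−46.18)²/46.18 + (34−27.71)²/27.71 + (12−18.47)²/18.47 + (29−18.47)²/18.47 + (30−9.24)²/9.24 = 68.0370
df = 5

test statistic = 68.037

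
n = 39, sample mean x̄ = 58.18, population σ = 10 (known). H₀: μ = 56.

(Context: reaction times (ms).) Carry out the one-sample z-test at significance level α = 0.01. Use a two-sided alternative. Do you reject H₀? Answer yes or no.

SE = σ/√n = 10/√39 = 1.6013
z = (x̄−μ₀)/SE = (58.18−56)/1.6013 = 1.3614
p-value (two-sided) = 0.17338
At α=0.01: p ≥ α → fail to reject H₀

reject H₀: no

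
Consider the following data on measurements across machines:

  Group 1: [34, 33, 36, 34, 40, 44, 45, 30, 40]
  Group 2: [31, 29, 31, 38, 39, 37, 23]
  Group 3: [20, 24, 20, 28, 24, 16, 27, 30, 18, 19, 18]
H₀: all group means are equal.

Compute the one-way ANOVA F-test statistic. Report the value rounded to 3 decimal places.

Group means [37.33, 32.57, 22.18], grand mean 29.926
SSB = Σnᵢ(x̄ᵢ−x̄)² = 1202.501; SSW = ΣΣ(x−x̄ᵢ)² = 631.351
MSB = 1202.501/2 = 601.2506; MSW = 631.351/24 = 26.3063
F = MSB/MSW = 22.8558
df = (2, 24)

test statistic = 22.856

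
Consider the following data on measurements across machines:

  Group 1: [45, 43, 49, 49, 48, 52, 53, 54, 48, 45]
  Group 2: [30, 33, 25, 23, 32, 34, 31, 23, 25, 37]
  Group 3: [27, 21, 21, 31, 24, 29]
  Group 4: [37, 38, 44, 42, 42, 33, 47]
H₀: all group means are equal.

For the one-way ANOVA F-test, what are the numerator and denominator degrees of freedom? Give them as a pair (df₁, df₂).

k = 4 groups, N = 33 total
df = (k−1, N−k) = (4−1, 33−4) = (3, 29)

degrees of freedom = [3, 29]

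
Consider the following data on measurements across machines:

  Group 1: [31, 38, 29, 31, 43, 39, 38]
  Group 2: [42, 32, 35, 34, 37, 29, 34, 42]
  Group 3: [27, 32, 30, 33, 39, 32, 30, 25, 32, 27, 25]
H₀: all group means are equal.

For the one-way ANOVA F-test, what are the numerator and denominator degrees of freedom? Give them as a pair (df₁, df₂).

degrees of freedom = [2, 23]

k = 3 groups, N = 26 total
df = (k−1, N−k) = (3−1, 26−3) = (2, 23)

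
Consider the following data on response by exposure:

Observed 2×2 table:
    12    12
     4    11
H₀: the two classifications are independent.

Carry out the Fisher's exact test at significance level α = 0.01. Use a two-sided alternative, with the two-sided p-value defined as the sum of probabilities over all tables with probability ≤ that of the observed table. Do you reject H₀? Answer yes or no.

reject H₀: no

Margins: r₁=24, r₂=15, c₁=16, c₂=23, n=39
p_obs = C(24,12)·C(15,4)/C(39,16); sum pmf over tables with pmf ≤ p_obs
p-value (two-sided) = 0.19232
At α=0.01: p ≥ α → fail to reject H₀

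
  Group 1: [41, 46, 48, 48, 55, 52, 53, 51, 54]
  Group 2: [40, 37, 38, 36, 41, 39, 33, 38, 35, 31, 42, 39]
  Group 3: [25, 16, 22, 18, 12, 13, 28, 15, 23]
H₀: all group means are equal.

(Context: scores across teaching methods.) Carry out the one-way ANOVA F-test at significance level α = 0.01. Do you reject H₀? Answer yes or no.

Group means [49.78, 37.42, 19.11], grand mean 35.633
SSB = Σnᵢ(x̄ᵢ−x̄)² = 4295.606; SSW = ΣΣ(x−x̄ᵢ)² = 527.361
MSB = 4295.606/2 = 2147.8028; MSW = 527.361/27 = 19.5319
F = MSB/MSW = 109.9639
df = (2, 27)
p-value (upper-tail) = 0.00000
At α=0.01: p < α → reject H₀

reject H₀: yes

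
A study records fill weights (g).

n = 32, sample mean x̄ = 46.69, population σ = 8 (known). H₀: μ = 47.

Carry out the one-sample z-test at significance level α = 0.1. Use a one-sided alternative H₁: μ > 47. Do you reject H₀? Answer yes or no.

SE = σ/√n = 8/√32 = 1.4142
z = (x̄−μ₀)/SE = (46.69−47)/1.4142 = -0.2192
p-value (one-sided, H₁ greater) = 0.58675
At α=0.1: p ≥ α → fail to reject H₀

reject H₀: no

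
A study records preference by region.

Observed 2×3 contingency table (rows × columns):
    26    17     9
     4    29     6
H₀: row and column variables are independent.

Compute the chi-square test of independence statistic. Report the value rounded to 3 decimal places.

test statistic = 18.382

Row totals [52, 39], col totals [30, 46, 15], n=91
χ² = (26−17.14)²/17.14 + (17−26.29)²/26.29 + (9−8.57)²/8.57 + (4−12.86)²/12.86 + (29−19.71)²/19.71 + (6−6.43)²/6.43 = 18.3818
df = 2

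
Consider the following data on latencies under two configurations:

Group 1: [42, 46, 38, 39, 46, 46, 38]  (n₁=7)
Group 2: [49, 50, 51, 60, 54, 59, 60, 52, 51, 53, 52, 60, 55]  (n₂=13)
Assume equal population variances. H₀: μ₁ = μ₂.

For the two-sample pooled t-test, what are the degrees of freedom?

df = n₁ + n₂ − 2 = 7 + 13 − 2 = 18

degrees of freedom = 18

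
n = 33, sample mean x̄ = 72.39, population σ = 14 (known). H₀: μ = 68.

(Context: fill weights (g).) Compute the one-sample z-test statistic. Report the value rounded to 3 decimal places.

test statistic = 1.801

SE = σ/√n = 14/√33 = 2.4371
z = (x̄−μ₀)/SE = (72.39−68)/2.4371 = 1.8013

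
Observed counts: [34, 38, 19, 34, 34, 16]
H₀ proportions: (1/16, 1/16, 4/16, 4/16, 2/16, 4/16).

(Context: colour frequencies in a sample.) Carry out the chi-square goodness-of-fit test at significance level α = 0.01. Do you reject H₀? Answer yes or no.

n = 175; E_i = n·p_i = [10.94, 10.94, 43.75, 43.75, 21.88, 43.75]
χ² = (34−10.94)²/10.94 + (38−10.94)²/10.94 + (19−43.75)²/43.75 + (34−43.75)²/43.75 + (34−21.88)²/21.88 + (16−43.75)²/43.75 = 156.0857
df = 5
p-value (upper-tail) = 0.00000
At α=0.01: p < α → reject H₀

reject H₀: yes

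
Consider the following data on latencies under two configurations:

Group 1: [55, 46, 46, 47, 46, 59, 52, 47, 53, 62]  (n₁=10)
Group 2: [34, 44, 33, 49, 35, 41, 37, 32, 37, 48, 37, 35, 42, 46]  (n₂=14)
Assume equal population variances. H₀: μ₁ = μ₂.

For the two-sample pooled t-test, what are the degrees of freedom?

df = n₁ + n₂ − 2 = 10 + 14 − 2 = 22

degrees of freedom = 22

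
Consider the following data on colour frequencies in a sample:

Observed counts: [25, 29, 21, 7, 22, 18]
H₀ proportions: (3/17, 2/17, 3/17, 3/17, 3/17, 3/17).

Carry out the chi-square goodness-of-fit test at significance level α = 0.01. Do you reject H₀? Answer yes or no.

n = 122; E_i = n·p_i = [21.53, 14.35, 21.53, 21.53, 21.53, 21.53]
χ² = (25−21.53)²/21.53 + (29−14.35)²/14.35 + (21−21.53)²/21.53 + (7−21.53)²/21.53 + (22−21.53)²/21.53 + (18−21.53)²/21.53 = 25.9139
df = 5
p-value (upper-tail) = 0.00009
At α=0.01: p < α → reject H₀

reject H₀: yes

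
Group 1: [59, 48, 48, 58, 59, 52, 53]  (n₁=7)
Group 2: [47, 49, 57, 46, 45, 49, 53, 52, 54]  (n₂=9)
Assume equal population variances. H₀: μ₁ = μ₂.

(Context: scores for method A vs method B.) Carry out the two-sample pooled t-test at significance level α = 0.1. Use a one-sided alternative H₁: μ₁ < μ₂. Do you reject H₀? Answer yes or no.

x̄₁=53.857, s₁=4.880, n₁=7
x̄₂=50.222, s₂=4.024, n₂=9
s_p² = [6·4.880² + 8·4.024²]/14 = 19.4580
SE = √(s_p²·(1/7+1/9)) = 2.2230
t = (53.857−50.222)/2.2230 = 1.6351
df = 14
p-value (one-sided, H₁ less) = 0.93785
At α=0.1: p ≥ α → fail to reject H₀

reject H₀: no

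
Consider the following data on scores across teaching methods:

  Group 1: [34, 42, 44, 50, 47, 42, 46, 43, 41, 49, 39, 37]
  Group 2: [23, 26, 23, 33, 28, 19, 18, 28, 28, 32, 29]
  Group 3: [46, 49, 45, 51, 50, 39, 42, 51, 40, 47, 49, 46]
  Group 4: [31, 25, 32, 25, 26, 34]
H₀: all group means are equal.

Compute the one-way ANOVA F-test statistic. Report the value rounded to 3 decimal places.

test statistic = 51.535

Group means [42.83, 26.09, 46.25, 28.83], grand mean 37.293
SSB = Σnᵢ(x̄ᵢ−x̄)² = 3140.829; SSW = ΣΣ(x−x̄ᵢ)² = 751.659
MSB = 3140.829/3 = 1046.9429; MSW = 751.659/37 = 20.3151
F = MSB/MSW = 51.5352
df = (3, 37)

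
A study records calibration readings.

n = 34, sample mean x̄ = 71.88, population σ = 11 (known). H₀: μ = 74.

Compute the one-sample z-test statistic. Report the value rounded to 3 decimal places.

SE = σ/√n = 11/√34 = 1.8865
z = (x̄−μ₀)/SE = (71.88−74)/1.8865 = -1.1238

test statistic = -1.124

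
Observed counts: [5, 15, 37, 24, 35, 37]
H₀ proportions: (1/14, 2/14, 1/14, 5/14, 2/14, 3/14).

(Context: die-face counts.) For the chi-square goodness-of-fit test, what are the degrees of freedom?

df = k − 1 = 6 − 1 = 5

degrees of freedom = 5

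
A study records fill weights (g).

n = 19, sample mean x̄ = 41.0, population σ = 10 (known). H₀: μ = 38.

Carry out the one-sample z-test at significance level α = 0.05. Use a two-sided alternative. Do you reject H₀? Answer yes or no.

SE = σ/√n = 10/√19 = 2.2942
z = (x̄−μ₀)/SE = (41.0−38)/2.2942 = 1.3077
p-value (two-sided) = 0.19099
At α=0.05: p ≥ α → fail to reject H₀

reject H₀: no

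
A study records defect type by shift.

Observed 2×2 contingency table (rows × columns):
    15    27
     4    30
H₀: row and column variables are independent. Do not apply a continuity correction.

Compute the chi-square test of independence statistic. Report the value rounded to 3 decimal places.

Row totals [42, 34], col totals [19, 57], n=76
χ² = (15−10.50)²/10.50 + (27−31.50)²/31.50 + (4−8.50)²/8.50 + (30−25.50)²/25.50 = 5.7479
df = 1

test statistic = 5.748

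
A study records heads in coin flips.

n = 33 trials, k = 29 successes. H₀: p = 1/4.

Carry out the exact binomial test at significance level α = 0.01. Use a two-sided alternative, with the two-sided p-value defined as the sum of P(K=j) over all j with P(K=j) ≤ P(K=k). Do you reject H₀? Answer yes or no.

Exact binomial: n=33, k=29, p₀=1/4=0.2500
P(X=j) = C(n,j)·p₀^j·(1−p₀)^(n−j); p = Σ P(X=j) over j with P(X=j) ≤ P(X=29)
p-value (two-sided) = 0.00000
At α=0.01: p < α → reject H₀

reject H₀: yes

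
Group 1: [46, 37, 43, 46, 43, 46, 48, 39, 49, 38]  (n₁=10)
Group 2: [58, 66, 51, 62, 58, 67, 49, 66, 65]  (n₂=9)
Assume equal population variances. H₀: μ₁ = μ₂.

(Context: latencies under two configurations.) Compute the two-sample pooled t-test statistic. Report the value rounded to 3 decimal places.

x̄₁=43.500, s₁=4.249, n₁=10
x̄₂=60.222, s₂=6.704, n₂=9
s_p² = [9·4.249² + 8·6.704²]/17 = 30.7092
SE = √(s_p²·(1/10+1/9)) = 2.5462
t = (43.500−60.222)/2.5462 = -6.5676
df = 17

test statistic = -6.568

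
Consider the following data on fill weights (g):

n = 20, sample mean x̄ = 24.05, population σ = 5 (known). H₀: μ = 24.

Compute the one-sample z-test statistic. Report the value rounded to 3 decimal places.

SE = σ/√n = 5/√20 = 1.1180
z = (x̄−μ₀)/SE = (24.05−24)/1.1180 = 0.0447

test statistic = 0.045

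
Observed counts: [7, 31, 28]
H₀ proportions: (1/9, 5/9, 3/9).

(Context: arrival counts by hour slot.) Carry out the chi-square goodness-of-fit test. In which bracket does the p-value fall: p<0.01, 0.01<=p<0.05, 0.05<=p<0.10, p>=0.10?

n = 66; E_i = n·p_i = [7.33, 36.67, 22.00]
χ² = (7−7.33)²/7.33 + (31−36.67)²/36.67 + (28−22.00)²/22.00 = 2.5273
df = 2
p-value (upper-tail) = 0.28262
→ bracket: p>=0.10

p-value bracket: p>=0.10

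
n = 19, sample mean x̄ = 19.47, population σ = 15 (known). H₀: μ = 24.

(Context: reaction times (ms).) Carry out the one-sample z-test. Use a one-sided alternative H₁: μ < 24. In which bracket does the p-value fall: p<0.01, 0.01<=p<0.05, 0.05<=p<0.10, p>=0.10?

SE = σ/√n = 15/√19 = 3.4412
z = (x̄−μ₀)/SE = (19.47−24)/3.4412 = -1.3164
p-value (one-sided, H₁ less) = 0.09402
→ bracket: 0.05<=p<0.10

p-value bracket: 0.05<=p<0.10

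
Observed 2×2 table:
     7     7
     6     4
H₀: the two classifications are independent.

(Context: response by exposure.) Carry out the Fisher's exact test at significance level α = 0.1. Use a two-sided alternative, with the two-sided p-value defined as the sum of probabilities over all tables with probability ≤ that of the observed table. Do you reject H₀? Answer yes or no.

reject H₀: no

Margins: r₁=14, r₂=10, c₁=13, c₂=11, n=24
p_obs = C(14,7)·C(10,6)/C(24,13); sum pmf over tables with pmf ≤ p_obs
p-value (two-sided) = 0.69683
At α=0.1: p ≥ α → fail to reject H₀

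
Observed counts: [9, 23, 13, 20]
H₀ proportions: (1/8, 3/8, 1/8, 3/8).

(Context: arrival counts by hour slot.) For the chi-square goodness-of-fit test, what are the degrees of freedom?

df = k − 1 = 4 − 1 = 3

degrees of freedom = 3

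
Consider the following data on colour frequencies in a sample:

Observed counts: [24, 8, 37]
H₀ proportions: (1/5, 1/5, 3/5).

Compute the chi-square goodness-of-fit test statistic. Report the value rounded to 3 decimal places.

test statistic = 10.444

n = 69; E_i = n·p_i = [13.80, 13.80, 41.40]
χ² = (24−13.80)²/13.80 + (8−13.80)²/13.80 + (37−41.40)²/41.40 = 10.4444
df = 2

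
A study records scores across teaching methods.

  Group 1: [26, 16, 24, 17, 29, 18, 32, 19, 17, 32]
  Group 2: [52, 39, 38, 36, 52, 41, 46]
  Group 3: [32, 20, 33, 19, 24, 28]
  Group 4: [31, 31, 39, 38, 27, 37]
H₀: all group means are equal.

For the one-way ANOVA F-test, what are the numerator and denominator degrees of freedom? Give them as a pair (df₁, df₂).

degrees of freedom = [3, 25]

k = 4 groups, N = 29 total
df = (k−1, N−k) = (4−1, 29−4) = (3, 25)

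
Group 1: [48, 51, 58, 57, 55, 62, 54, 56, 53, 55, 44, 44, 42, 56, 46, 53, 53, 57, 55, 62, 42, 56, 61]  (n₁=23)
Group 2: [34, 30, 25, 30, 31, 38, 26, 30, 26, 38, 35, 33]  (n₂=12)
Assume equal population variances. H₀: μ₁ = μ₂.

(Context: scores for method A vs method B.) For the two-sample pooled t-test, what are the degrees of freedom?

df = n₁ + n₂ − 2 = 23 + 12 − 2 = 33

degrees of freedom = 33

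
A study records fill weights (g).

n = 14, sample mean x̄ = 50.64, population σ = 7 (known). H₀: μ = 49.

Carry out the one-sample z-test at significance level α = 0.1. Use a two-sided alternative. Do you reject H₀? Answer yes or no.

SE = σ/√n = 7/√14 = 1.8708
z = (x̄−μ₀)/SE = (50.64−49)/1.8708 = 0.8766
p-value (two-sided) = 0.38069
At α=0.1: p ≥ α → fail to reject H₀

reject H₀: no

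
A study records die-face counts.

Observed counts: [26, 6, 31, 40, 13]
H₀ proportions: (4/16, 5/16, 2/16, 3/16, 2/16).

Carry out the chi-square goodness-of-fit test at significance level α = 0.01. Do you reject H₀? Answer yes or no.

n = 116; E_i = n·p_i = [29.00, 36.25, 14.50, 21.75, 14.50]
χ² = (26−29.00)²/29.00 + (6−36.25)²/36.25 + (31−14.50)²/14.50 + (40−21.75)²/21.75 + (13−14.50)²/14.50 = 59.7977
df = 4
p-value (upper-tail) = 0.00000
At α=0.01: p < α → reject H₀

reject H₀: yes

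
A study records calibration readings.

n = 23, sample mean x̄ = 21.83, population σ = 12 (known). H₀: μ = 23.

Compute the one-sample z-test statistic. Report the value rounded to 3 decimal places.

SE = σ/√n = 12/√23 = 2.5022
z = (x̄−μ₀)/SE = (21.83−23)/2.5022 = -0.4676

test statistic = -0.468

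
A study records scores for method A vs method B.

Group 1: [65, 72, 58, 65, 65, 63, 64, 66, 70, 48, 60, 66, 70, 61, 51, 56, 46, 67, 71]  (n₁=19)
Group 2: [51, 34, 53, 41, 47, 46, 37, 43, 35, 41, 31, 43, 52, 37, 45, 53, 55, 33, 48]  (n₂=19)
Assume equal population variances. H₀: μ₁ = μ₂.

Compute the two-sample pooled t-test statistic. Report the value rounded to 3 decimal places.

x̄₁=62.316, s₁=7.550, n₁=19
x̄₂=43.421, s₂=7.486, n₂=19
s_p² = [18·7.550² + 18·7.486²]/36 = 56.5205
SE = √(s_p²·(1/19+1/19)) = 2.4392
t = (62.316−43.421)/2.4392 = 7.7464
df = 36

test statistic = 7.746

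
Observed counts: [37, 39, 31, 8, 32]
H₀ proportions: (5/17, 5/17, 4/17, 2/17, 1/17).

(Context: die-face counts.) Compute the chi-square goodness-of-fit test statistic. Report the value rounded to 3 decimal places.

n = 147; E_i = n·p_i = [43.24, 43.24, 34.59, 17.29, 8.65]
χ² = (37−43.24)²/43.24 + (39−43.24)²/43.24 + (31−34.59)²/34.59 + (8−17.29)²/17.29 + (32−8.65)²/8.65 = 69.7500
df = 4

test statistic = 69.750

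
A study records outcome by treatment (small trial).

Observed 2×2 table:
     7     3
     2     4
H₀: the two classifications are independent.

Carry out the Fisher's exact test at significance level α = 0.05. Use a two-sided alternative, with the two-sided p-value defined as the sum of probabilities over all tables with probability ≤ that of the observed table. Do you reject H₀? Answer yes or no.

Margins: r₁=10, r₂=6, c₁=9, c₂=7, n=16
p_obs = C(10,7)·C(6,2)/C(16,9); sum pmf over tables with pmf ≤ p_obs
p-value (two-sided) = 0.30245
At α=0.05: p ≥ α → fail to reject H₀

reject H₀: no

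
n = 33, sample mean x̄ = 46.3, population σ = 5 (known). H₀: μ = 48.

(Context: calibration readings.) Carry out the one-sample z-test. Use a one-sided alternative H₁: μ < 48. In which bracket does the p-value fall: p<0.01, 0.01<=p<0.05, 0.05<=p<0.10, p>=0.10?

p-value bracket: 0.01<=p<0.05

SE = σ/√n = 5/√33 = 0.8704
z = (x̄−μ₀)/SE = (46.3−48)/0.8704 = -1.9532
p-value (one-sided, H₁ less) = 0.02540
→ bracket: 0.01<=p<0.05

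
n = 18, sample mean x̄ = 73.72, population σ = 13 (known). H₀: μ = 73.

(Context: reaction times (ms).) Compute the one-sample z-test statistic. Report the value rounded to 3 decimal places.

SE = σ/√n = 13/√18 = 3.0641
z = (x̄−μ₀)/SE = (73.72−73)/3.0641 = 0.2350

test statistic = 0.235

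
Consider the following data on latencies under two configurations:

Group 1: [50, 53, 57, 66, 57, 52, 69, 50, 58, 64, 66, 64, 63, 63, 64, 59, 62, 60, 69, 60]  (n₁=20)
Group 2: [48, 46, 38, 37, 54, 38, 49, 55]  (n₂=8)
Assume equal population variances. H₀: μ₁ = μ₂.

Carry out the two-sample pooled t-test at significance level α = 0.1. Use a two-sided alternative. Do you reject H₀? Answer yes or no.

reject H₀: yes

x̄₁=60.300, s₁=5.796, n₁=20
x̄₂=45.625, s₂=7.230, n₂=8
s_p² = [19·5.796² + 7·7.230²]/26 = 38.6183
SE = √(s_p²·(1/20+1/8)) = 2.5997
t = (60.300−45.625)/2.5997 = 5.6450
df = 26
p-value (two-sided) = 0.00001
At α=0.1: p < α → reject H₀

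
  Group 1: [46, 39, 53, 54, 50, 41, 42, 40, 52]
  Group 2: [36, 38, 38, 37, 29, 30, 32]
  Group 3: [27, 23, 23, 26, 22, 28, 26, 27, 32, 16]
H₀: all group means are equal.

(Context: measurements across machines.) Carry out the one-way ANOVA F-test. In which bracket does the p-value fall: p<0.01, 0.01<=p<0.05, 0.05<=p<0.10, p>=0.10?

Group means [46.33, 34.29, 25.00], grand mean 34.885
SSB = Σnᵢ(x̄ᵢ−x̄)² = 2159.225; SSW = ΣΣ(x−x̄ᵢ)² = 545.429
MSB = 2159.225/2 = 1079.6126; MSW = 545.429/23 = 23.7143
F = MSB/MSW = 45.5258
df = (2, 23)
p-value (upper-tail) = 0.00000
→ bracket: p<0.01

p-value bracket: p<0.01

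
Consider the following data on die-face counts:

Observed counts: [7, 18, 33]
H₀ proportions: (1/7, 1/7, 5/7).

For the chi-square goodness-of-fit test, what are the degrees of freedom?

df = k − 1 = 3 − 1 = 2

degrees of freedom = 2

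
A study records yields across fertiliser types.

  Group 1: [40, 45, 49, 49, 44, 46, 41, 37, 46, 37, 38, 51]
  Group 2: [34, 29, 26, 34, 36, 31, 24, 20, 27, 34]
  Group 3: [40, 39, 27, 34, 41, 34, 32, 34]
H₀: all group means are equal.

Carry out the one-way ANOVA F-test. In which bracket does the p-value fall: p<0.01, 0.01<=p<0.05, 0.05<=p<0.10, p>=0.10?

p-value bracket: p<0.01

Group means [43.58, 29.50, 35.12], grand mean 36.633
SSB = Σnᵢ(x̄ᵢ−x̄)² = 1106.675; SSW = ΣΣ(x−x̄ᵢ)² = 662.292
MSB = 1106.675/2 = 553.3375; MSW = 662.292/27 = 24.5293
F = MSB/MSW = 22.5582
df = (2, 27)
p-value (upper-tail) = 0.00000
→ bracket: p<0.01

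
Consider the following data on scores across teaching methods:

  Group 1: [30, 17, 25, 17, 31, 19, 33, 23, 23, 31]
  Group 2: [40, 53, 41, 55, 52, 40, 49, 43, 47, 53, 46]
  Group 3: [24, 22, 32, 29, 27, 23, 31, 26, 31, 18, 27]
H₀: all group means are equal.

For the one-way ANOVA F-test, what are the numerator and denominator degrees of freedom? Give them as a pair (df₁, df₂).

k = 3 groups, N = 32 total
df = (k−1, N−k) = (3−1, 32−3) = (2, 29)

degrees of freedom = [2, 29]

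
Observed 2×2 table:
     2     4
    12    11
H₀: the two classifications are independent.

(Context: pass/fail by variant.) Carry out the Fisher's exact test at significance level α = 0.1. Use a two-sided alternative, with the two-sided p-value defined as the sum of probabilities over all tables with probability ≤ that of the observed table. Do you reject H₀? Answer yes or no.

reject H₀: no

Margins: r₁=6, r₂=23, c₁=14, c₂=15, n=29
p_obs = C(6,2)·C(23,12)/C(29,14); sum pmf over tables with pmf ≤ p_obs
p-value (two-sided) = 0.65134
At α=0.1: p ≥ α → fail to reject H₀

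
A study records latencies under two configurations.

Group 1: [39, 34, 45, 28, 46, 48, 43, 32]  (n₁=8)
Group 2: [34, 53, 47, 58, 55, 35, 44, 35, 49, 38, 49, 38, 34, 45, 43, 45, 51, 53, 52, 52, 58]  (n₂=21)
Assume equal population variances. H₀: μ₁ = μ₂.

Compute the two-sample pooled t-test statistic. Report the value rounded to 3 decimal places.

test statistic = -2.081

x̄₁=39.375, s₁=7.328, n₁=8
x̄₂=46.095, s₂=7.924, n₂=21
s_p² = [7·7.328² + 20·7.924²]/27 = 60.4328
SE = √(s_p²·(1/8+1/21)) = 3.2298
t = (39.375−46.095)/3.2298 = -2.0807
df = 27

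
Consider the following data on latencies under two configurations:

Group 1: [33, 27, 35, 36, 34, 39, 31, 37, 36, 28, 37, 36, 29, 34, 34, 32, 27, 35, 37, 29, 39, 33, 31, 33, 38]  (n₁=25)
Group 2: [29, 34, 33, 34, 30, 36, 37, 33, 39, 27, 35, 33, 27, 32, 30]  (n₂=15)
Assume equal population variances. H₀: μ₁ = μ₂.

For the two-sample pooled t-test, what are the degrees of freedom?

df = n₁ + n₂ − 2 = 25 + 15 − 2 = 38

degrees of freedom = 38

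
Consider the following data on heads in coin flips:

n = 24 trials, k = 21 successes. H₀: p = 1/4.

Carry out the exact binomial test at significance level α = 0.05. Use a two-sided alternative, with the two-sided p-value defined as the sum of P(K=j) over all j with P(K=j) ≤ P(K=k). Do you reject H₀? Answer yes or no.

Exact binomial: n=24, k=21, p₀=1/4=0.2500
P(X=j) = C(n,j)·p₀^j·(1−p₀)^(n−j); p = Σ P(X=j) over j with P(X=j) ≤ P(X=21)
p-value (two-sided) = 0.00000
At α=0.05: p < α → reject H₀

reject H₀: yes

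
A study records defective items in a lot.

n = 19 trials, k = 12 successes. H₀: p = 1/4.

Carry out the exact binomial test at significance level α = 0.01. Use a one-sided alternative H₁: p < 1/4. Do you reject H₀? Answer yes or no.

Exact binomial: n=19, k=12, p₀=1/4=0.2500
P(X≤12) from Σ C(n,i)·p₀^i·(1−p₀)^(n−i)
p-value (one-sided, H₁ less) = 0.99992
At α=0.01: p ≥ α → fail to reject H₀

reject H₀: no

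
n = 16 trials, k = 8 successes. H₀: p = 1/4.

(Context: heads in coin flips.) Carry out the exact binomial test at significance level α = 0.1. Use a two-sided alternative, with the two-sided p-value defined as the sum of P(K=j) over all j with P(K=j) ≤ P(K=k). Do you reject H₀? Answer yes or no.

Exact binomial: n=16, k=8, p₀=1/4=0.2500
P(X=j) = C(n,j)·p₀^j·(1−p₀)^(n−j); p = Σ P(X=j) over j with P(X=j) ≤ P(X=8)
p-value (two-sided) = 0.03715
At α=0.1: p < α → reject H₀

reject H₀: yes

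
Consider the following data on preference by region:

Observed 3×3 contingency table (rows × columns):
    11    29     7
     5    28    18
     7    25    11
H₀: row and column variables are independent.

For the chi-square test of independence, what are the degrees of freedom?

degrees of freedom = 4

df = (r−1)(c−1) = (3−1)·(3−1) = 4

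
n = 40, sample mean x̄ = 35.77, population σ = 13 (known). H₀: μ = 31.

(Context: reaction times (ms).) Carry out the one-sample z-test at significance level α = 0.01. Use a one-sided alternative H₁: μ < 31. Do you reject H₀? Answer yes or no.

SE = σ/√n = 13/√40 = 2.0555
z = (x̄−μ₀)/SE = (35.77−31)/2.0555 = 2.3206
p-value (one-sided, H₁ less) = 0.98985
At α=0.01: p ≥ α → fail to reject H₀

reject H₀: no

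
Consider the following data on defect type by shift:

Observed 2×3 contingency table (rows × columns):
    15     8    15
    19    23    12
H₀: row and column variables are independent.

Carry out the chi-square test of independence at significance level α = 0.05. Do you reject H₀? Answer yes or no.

reject H₀: no

Row totals [38, 54], col totals [34, 31, 27], n=92
χ² = (15−14.04)²/14.04 + (8−12.80)²/12.80 + (15−11.15)²/11.15 + (19−19.96)²/19.96 + (23−18.20)²/18.20 + (12−15.85)²/15.85 = 5.4440
df = 2
p-value (upper-tail) = 0.06574
At α=0.05: p ≥ α → fail to reject H₀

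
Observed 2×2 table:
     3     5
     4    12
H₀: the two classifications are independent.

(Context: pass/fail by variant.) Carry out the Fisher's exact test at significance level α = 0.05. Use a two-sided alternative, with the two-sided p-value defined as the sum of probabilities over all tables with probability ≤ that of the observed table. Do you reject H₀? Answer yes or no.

Margins: r₁=8, r₂=16, c₁=7, c₂=17, n=24
p_obs = C(8,3)·C(16,4)/C(24,7); sum pmf over tables with pmf ≤ p_obs
p-value (two-sided) = 0.64663
At α=0.05: p ≥ α → fail to reject H₀

reject H₀: no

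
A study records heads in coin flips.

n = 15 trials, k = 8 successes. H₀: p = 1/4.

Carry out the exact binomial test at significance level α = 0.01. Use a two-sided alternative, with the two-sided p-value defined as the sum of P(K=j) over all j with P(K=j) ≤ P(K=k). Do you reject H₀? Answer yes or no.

Exact binomial: n=15, k=8, p₀=1/4=0.2500
P(X=j) = C(n,j)·p₀^j·(1−p₀)^(n−j); p = Σ P(X=j) over j with P(X=j) ≤ P(X=8)
p-value (two-sided) = 0.01730
At α=0.01: p ≥ α → fail to reject H₀

reject H₀: no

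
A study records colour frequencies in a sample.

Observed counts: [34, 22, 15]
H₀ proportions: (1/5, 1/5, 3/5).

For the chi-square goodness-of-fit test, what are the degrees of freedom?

df = k − 1 = 3 − 1 = 2

degrees of freedom = 2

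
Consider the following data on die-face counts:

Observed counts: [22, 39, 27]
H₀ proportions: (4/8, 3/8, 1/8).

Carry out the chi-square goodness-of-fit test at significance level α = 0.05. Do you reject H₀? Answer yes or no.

n = 88; E_i = n·p_i = [44.00, 33.00, 11.00]
χ² = (22−44.00)²/44.00 + (39−33.00)²/33.00 + (27−11.00)²/11.00 = 35.3636
df = 2
p-value (upper-tail) = 0.00000
At α=0.05: p < α → reject H₀

reject H₀: yes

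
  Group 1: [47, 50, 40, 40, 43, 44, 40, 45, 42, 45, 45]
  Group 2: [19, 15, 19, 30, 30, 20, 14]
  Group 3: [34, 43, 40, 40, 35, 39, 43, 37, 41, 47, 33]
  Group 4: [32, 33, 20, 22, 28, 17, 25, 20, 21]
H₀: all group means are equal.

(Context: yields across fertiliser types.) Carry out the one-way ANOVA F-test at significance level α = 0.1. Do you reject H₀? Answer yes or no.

reject H₀: yes

Group means [43.73, 21.00, 39.27, 24.22], grand mean 33.632
SSB = Σnᵢ(x̄ᵢ−x̄)² = 3384.923; SSW = ΣΣ(x−x̄ᵢ)² = 793.919
MSB = 3384.923/3 = 1128.3076; MSW = 793.919/34 = 23.3506
F = MSB/MSW = 48.3204
df = (3, 34)
p-value (upper-tail) = 0.00000
At α=0.1: p < α → reject H₀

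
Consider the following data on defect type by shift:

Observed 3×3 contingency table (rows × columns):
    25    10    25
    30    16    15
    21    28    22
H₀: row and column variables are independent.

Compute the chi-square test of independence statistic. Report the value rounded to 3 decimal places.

Row totals [60, 61, 71], col totals [76, 54, 62], n=192
χ² = (25−23.75)²/23.75 + (10−16.88)²/16.88 + (25−19.38)²/19.38 + (30−24.15)²/24.15 + (16−17.16)²/17.16 + (15−19.70)²/19.70 + (21−28.10)²/28.10 + (28−19.97)²/19.97 + (22−22.93)²/22.93 = 12.1809
df = 4

test statistic = 12.181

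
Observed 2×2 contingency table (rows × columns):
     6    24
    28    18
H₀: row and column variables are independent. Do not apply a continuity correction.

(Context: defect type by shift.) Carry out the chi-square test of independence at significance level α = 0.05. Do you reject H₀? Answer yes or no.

Row totals [30, 46], col totals [34, 42], n=76
χ² = (6−13.42)²/13.42 + (24−16.58)²/16.58 + (28−20.58)²/20.58 + (18−25.42)²/25.42 = 12.2677
df = 1
p-value (upper-tail) = 0.00046
At α=0.05: p < α → reject H₀

reject H₀: yes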